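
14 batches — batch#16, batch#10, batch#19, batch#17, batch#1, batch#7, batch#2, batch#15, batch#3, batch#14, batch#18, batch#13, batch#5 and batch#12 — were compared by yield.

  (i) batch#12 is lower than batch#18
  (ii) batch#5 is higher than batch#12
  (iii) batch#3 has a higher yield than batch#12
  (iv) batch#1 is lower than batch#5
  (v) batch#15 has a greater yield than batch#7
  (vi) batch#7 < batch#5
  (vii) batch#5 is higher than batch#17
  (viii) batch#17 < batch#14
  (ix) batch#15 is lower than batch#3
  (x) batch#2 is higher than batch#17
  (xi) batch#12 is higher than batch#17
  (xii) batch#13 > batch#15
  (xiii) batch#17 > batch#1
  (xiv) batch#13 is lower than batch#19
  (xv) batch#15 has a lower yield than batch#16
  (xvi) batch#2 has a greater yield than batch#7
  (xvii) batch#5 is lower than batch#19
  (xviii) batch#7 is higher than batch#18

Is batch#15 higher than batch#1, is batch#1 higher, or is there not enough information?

Link the given pairs in sequence: batch#1 < batch#17; batch#17 < batch#12; batch#12 < batch#18; batch#18 < batch#7; batch#7 < batch#15.
Chaining these gives batch#1 < batch#17 < batch#12 < batch#18 < batch#7 < batch#15.
So batch#15 is higher.

batch#15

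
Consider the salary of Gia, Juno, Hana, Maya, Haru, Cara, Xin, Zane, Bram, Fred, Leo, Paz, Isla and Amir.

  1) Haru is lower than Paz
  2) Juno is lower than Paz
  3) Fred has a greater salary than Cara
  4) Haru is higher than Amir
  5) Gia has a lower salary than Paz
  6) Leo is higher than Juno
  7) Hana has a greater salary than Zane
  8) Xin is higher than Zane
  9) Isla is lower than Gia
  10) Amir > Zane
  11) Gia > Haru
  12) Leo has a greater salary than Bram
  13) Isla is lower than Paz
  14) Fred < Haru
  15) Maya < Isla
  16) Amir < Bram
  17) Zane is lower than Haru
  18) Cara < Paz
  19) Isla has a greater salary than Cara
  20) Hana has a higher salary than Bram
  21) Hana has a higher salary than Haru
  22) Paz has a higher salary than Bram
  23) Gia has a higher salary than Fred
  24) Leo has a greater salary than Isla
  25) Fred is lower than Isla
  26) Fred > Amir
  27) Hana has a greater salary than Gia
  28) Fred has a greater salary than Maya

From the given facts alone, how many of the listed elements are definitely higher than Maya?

7

The elements the relations force above Maya are Fred, Haru, Isla, Gia, Paz, Leo, Hana — no chain reaches any other.
That is 7.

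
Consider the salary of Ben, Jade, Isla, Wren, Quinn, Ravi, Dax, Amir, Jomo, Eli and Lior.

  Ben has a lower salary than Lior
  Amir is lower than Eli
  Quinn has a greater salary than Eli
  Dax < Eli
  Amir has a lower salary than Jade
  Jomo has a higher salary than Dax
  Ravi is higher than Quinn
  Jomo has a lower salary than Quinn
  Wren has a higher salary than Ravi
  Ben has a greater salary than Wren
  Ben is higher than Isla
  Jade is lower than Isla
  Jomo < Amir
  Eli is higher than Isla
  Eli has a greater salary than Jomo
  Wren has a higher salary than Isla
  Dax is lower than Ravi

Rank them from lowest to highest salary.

Nothing is placed below Dax, so it is least; from there Dax < Jomo; Jomo < Amir; Amir < Jade; Jade < Isla; Isla < Eli; Eli < Quinn; Quinn < Ravi; Ravi < Wren; Wren < Ben; Ben < Lior, each given directly.

Dax < Jomo < Amir < Jade < Isla < Eli < Quinn < Ravi < Wren < Ben < Lior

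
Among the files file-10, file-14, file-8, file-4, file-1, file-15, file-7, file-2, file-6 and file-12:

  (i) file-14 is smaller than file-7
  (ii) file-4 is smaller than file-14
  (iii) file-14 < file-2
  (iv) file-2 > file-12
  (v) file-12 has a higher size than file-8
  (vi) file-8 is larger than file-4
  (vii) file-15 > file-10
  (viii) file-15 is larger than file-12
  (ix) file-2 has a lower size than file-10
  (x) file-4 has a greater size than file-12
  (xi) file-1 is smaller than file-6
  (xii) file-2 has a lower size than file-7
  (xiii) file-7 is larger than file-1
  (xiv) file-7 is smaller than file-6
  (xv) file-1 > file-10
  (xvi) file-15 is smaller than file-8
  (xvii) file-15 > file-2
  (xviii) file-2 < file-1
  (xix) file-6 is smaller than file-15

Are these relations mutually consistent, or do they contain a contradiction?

Chaining the given relations yields file-12 < file-4 < file-14 < file-2 < file-10 < file-1 < file-7 < file-6 < file-15 < file-8, so file-12 < file-8. But one relation states file-8 < file-12. These cannot both hold.

inconsistent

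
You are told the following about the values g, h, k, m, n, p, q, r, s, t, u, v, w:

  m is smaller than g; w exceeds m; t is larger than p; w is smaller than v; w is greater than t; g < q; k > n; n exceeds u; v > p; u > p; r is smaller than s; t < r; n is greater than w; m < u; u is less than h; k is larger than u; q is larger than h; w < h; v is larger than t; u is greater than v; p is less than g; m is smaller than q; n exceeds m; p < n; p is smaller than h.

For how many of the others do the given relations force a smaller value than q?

The elements the relations force below q are p, m, t, g, w, v, u, h — no chain reaches any other.
That is 8.

8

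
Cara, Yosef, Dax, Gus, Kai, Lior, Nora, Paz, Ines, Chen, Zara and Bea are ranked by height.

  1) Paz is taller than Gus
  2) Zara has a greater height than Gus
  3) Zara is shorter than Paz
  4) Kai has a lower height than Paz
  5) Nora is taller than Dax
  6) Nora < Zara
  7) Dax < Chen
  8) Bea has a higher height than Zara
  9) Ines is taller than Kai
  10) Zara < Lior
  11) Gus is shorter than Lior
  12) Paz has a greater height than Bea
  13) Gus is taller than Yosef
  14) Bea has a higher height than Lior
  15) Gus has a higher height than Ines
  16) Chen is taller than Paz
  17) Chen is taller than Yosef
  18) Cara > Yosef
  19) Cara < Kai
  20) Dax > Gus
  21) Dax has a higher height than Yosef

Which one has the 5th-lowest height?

Gus

Piecing the relations together gives one ordering: Yosef < Cara < Kai < Ines < Gus < Dax < Nora < Zara < Lior < Bea < Paz < Chen.
Counting 5 from the smallest end gives Gus.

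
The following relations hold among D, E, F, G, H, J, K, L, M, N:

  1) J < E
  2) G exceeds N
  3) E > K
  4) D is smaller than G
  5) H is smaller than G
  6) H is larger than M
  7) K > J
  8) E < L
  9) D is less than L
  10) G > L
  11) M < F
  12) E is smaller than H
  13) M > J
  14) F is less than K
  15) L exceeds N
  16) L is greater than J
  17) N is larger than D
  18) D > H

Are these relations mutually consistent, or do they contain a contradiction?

The single ordering J < M < F < K < E < H < D < N < L < G satisfies every listed relation, so no contradiction arises.

consistent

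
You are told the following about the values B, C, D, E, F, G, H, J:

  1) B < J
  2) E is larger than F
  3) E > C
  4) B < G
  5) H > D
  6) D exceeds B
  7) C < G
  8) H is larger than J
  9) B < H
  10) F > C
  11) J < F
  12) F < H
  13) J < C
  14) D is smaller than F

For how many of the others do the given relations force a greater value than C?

Directly above C: F, G, E.
One step further: H (4 so far).
Nothing else is reachable above C; 4 in all.

4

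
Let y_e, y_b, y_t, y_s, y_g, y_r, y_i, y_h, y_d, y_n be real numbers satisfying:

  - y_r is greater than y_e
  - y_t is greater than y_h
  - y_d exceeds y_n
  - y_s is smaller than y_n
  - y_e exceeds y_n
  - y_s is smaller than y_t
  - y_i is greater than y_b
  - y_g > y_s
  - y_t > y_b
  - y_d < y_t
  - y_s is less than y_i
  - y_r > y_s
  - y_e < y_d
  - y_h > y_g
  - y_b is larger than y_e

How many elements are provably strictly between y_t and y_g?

Chaining upward from y_g reaches: y_h.
Chaining downward from y_t reaches: y_s, y_n, y_e, y_b, y_d, y_h.
Strictly between y_g and y_t are those in both lists: y_h — 1 element.

1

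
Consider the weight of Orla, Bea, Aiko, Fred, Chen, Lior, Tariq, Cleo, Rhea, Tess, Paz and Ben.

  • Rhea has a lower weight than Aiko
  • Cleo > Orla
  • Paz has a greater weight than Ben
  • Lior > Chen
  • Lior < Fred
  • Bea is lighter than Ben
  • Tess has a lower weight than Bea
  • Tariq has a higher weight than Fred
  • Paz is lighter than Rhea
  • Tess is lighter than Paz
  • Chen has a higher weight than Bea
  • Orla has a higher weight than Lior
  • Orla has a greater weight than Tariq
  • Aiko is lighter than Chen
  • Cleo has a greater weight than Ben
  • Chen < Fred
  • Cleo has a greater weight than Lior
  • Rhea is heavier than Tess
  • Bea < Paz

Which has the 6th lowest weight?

Aiko

Piecing the relations together gives one ordering: Tess < Bea < Ben < Paz < Rhea < Aiko < Chen < Lior < Fred < Tariq < Orla < Cleo.
The 6th smallest is Aiko.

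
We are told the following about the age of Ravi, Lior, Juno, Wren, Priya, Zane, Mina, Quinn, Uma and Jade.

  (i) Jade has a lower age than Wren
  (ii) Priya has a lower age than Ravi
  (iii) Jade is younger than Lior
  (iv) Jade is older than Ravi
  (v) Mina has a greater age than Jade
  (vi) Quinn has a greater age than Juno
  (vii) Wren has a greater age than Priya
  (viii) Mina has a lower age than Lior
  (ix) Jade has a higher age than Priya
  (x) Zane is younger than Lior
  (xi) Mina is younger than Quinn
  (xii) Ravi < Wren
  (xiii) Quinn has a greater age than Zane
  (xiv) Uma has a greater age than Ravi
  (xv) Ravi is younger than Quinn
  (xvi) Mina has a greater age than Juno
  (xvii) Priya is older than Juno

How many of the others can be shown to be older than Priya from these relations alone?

From Priya the given relations immediately reach Ravi, Jade, Wren.
From those, Uma, Mina, Quinn, Lior — 7 in total.
No other element is forced above Priya by the given relations, so the count is 7.

7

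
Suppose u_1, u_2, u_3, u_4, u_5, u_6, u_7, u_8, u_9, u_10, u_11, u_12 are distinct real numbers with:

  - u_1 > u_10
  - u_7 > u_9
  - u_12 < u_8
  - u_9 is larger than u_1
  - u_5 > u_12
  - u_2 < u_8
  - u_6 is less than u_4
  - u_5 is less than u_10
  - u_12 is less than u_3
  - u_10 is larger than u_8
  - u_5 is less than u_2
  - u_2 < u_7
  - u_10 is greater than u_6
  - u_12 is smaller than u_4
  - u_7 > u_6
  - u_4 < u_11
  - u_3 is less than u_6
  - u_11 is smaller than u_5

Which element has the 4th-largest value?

The consecutive relations fix a unique order: u_12 < u_3 < u_6 < u_4 < u_11 < u_5 < u_2 < u_8 < u_10 < u_1 < u_9 < u_7.
The 4th largest is u_10.

u_10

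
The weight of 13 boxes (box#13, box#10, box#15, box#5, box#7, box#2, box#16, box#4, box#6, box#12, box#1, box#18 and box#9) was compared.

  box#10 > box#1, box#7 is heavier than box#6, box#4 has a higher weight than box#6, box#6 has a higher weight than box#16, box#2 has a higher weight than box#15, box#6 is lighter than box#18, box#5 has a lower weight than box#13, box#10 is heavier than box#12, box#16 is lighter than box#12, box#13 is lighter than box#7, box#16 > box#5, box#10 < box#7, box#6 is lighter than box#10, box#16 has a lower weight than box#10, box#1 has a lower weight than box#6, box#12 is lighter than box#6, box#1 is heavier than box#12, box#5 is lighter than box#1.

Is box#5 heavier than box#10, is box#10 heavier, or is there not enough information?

box#5 < box#16 and box#16 < box#12 give box#5 < box#12.
With box#12 < box#1: box#5 < box#16 < box#12 < box#1.
With box#1 < box#6: box#5 < box#16 < box#12 < box#1 < box#6.
Then box#6 < box#10 extends the chain to box#10.
So box#10 is heavier.

box#10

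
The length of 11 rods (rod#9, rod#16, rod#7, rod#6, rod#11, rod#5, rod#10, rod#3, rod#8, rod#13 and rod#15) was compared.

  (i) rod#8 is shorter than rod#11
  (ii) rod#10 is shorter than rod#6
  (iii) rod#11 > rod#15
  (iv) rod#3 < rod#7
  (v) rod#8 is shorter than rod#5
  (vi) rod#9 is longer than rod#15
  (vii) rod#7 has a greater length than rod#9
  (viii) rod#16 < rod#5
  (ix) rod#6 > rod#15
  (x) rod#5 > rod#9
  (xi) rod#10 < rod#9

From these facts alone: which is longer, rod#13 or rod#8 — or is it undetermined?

undetermined

Following every chain through rod#8: above rod#8 we get rod#5, rod#11.
rod#13 is not reached, and no chain runs the other way from rod#13 to rod#8.
So the given relations leave the order of rod#8 and rod#13 undetermined.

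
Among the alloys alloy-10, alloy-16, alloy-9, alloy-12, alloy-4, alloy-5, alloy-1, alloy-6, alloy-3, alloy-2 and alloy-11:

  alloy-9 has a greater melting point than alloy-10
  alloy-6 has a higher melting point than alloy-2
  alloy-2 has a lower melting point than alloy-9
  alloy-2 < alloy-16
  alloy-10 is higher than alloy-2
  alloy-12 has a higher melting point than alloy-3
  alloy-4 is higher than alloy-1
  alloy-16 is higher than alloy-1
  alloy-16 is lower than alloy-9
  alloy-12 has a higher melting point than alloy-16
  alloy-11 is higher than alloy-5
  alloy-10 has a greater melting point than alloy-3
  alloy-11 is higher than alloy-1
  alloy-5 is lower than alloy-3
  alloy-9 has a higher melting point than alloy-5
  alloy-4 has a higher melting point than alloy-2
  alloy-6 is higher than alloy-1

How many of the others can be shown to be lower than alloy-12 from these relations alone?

From alloy-12 the given relations immediately reach alloy-16, alloy-3.
From those, alloy-5, alloy-1, alloy-2 — 5 in total.
No other element is forced below alloy-12 by the given relations, so the count is 5.

5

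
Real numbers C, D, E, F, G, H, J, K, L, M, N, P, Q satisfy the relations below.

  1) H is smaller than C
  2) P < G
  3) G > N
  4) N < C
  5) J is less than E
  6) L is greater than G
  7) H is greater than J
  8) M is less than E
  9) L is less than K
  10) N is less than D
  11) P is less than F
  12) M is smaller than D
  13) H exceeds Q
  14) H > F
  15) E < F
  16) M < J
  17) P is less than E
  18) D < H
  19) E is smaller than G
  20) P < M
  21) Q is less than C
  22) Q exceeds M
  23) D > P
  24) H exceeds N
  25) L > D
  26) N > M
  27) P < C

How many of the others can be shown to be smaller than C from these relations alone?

Directly below C: P, N, Q, H.
One step further: M, D, J, F (8 so far).
One step further: E (9 so far).
Nothing else is reachable below C; 9 in all.

9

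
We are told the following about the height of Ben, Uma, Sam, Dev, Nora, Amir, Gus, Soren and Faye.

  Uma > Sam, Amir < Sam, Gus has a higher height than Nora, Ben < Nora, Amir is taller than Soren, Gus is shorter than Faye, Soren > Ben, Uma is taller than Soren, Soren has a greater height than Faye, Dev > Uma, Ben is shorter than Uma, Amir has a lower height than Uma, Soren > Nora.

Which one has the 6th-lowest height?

Amir

Chaining the given pairs: Ben < Nora < Gus < Faye < Soren < Amir < Sam < Uma < Dev.
Counting 6 from the smallest end gives Amir.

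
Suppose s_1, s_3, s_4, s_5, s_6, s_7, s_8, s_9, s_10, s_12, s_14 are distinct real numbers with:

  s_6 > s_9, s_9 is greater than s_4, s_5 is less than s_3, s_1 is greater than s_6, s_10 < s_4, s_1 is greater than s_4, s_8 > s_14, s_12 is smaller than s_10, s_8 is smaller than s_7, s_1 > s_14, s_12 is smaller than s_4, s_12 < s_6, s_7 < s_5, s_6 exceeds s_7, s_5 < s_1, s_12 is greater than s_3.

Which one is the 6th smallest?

s_12

Chaining the given pairs: s_14 < s_8 < s_7 < s_5 < s_3 < s_12 < s_10 < s_4 < s_9 < s_6 < s_1.
The 6th smallest is s_12.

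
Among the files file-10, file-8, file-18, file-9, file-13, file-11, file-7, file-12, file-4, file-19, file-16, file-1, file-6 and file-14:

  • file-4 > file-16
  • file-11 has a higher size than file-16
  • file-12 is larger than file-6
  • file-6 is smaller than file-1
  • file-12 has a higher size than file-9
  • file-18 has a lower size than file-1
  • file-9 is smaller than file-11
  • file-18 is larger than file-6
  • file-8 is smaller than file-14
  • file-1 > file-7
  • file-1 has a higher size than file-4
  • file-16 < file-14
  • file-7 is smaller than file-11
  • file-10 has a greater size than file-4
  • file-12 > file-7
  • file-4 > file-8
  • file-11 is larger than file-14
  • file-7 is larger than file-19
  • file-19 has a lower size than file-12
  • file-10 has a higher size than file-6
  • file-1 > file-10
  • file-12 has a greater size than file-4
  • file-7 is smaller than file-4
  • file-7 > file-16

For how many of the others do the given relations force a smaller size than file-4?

4

Directly below file-4: file-16, file-8, file-7.
One step further: file-19 (4 so far).
No other element is forced below file-4 by the given relations, so the count is 4.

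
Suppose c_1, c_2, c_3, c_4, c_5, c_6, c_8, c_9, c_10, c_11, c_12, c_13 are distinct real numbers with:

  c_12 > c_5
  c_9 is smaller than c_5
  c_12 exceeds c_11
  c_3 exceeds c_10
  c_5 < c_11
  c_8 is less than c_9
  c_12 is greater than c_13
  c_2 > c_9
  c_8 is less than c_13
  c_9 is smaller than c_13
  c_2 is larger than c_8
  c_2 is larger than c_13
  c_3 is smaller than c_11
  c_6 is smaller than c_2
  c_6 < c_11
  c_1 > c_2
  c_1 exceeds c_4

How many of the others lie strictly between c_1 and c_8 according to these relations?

3

Chaining upward from c_8 reaches: c_9, c_5, c_13, c_2, c_11, c_12.
Chaining downward from c_1 reaches: c_6, c_9, c_13, c_2, c_4.
Strictly between c_8 and c_1 are those in both lists: c_9, c_13, c_2 — 3 elements.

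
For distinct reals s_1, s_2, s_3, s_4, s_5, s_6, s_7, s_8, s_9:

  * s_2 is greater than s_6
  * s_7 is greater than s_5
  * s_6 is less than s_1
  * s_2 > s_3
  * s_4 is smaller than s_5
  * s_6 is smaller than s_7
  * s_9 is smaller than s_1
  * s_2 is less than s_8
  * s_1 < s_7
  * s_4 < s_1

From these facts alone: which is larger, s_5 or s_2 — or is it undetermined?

undetermined

Following every chain through s_5: above s_5 we get s_7; below s_5 we get s_4.
s_2 is not reached, and no chain runs the other way from s_2 to s_5.
So the given relations leave the order of s_5 and s_2 undetermined.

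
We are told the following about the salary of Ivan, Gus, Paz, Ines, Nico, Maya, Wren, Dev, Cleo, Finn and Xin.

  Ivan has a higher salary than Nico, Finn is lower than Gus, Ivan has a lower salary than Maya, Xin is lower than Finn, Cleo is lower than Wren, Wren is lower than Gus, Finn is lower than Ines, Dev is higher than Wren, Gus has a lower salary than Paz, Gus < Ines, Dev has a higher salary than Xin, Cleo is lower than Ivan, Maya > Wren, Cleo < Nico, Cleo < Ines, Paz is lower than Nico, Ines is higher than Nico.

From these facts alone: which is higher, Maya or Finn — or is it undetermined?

Maya

Finn < Gus and Gus < Paz give Finn < Paz.
Then Paz < Nico extends the chain to Nico.
With Nico < Ivan: Finn < Gus < Paz < Nico < Ivan.
With Ivan < Maya: Finn < Gus < Paz < Nico < Ivan < Maya.
So Maya is higher.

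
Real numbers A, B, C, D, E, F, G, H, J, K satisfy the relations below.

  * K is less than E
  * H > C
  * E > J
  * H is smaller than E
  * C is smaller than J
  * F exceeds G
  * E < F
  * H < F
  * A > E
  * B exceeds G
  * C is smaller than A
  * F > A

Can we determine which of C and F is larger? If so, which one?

F

C < J and J < E give C < E.
With E < A: C < J < E < A.
Then A < F extends the chain to F.
So F is larger.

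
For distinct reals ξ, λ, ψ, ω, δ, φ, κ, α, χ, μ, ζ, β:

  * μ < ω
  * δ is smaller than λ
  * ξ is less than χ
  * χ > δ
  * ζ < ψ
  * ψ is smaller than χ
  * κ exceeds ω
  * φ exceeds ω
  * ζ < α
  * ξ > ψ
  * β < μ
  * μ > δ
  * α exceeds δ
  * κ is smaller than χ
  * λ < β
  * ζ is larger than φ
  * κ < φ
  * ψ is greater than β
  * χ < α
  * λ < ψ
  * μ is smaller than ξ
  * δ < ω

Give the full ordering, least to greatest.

The consecutive links are each given: δ < λ; λ < β; β < μ; μ < ω; ω < κ; κ < φ; φ < ζ; ζ < ψ; ψ < ξ; ξ < χ; χ < α.

δ < λ < β < μ < ω < κ < φ < ζ < ψ < ξ < χ < α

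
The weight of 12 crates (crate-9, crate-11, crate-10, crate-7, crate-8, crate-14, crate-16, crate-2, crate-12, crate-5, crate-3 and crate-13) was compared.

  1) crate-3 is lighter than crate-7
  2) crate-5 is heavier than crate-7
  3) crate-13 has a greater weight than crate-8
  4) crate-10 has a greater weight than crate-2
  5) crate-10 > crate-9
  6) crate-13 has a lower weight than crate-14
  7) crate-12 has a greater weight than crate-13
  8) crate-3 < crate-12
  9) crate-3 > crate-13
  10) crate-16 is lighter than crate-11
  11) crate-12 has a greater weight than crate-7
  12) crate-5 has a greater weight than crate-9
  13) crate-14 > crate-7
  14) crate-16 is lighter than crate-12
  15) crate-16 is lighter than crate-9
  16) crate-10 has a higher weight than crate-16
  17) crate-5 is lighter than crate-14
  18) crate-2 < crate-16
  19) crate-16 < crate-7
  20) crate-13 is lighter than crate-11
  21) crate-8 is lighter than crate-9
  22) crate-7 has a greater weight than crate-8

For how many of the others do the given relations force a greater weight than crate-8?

From crate-8 the given relations immediately reach crate-13, crate-9, crate-7.
From those, crate-3, crate-5, crate-11, crate-10, crate-14, crate-12 — 9 in total.
Nothing else is reachable above crate-8; 9 in all.

9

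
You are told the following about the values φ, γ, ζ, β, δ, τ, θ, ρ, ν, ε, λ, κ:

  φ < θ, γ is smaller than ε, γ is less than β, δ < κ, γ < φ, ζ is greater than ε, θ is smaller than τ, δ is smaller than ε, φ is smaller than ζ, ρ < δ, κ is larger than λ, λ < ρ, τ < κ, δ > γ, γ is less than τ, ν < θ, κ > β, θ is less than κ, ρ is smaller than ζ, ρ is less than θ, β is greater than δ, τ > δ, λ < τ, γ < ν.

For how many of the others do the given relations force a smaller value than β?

The elements the relations force below β are γ, λ, ρ, δ — no chain reaches any other.
That is 4.

4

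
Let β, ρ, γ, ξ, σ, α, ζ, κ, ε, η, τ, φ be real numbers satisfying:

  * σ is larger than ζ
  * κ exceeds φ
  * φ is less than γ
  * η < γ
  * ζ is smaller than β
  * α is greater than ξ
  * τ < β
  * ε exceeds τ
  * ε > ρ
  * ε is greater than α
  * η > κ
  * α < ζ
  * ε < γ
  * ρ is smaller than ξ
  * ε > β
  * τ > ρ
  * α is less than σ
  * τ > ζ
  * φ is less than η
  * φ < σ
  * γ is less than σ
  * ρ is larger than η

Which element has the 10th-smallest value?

The consecutive relations fix a unique order: φ < κ < η < ρ < ξ < α < ζ < τ < β < ε < γ < σ.
Counting 10 from the smallest end gives ε.

ε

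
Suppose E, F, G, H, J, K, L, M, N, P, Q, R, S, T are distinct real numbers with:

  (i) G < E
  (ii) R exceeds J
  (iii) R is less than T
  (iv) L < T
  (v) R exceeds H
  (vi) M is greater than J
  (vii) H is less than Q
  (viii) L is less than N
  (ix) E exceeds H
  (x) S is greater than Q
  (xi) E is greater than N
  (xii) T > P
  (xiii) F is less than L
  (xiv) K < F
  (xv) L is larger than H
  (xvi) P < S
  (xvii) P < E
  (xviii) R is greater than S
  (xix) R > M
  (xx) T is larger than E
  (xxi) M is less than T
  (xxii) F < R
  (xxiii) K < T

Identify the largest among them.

J is not greatest since J < M; H is not greatest since H < Q; M is not greatest since M < R; G is not greatest since G < E; K is not greatest since K < F; F is not greatest since F < L; Q is not greatest since Q < S; L is not greatest since L < T; P is not greatest since P < S; S is not greatest since S < R; R is not greatest since R < T; N is not greatest since N < E; E is not greatest since E < T.
Only T has nothing above it, so T is the largest.

T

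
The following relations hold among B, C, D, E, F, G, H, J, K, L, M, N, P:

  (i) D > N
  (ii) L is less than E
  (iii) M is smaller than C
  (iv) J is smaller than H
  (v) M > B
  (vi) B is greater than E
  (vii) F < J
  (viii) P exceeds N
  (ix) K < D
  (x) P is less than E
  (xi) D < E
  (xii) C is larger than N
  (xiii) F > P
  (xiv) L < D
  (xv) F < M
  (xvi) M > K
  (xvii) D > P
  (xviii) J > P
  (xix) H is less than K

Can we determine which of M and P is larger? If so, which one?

M

P < F and F < J give P < J.
With J < H: P < F < J < H.
Then H < K extends the chain to K.
Then K < D extends the chain to D.
Then D < E extends the chain to E.
Then E < B extends the chain to B.
With B < M: P < F < J < H < K < D < E < B < M.
So M is larger.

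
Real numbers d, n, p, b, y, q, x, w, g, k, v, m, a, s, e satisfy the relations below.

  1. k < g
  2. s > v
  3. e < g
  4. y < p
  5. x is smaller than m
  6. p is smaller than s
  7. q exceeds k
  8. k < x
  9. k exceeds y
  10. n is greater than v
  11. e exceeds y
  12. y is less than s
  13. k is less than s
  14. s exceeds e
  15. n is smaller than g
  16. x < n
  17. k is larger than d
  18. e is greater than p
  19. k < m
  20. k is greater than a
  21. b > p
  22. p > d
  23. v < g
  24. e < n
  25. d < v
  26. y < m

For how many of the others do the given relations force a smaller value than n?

8

Directly below n: v, x, e.
One step further: d, y, k, p (7 so far).
One step further: a (8 so far).
No other element is forced below n by the given relations, so the count is 8.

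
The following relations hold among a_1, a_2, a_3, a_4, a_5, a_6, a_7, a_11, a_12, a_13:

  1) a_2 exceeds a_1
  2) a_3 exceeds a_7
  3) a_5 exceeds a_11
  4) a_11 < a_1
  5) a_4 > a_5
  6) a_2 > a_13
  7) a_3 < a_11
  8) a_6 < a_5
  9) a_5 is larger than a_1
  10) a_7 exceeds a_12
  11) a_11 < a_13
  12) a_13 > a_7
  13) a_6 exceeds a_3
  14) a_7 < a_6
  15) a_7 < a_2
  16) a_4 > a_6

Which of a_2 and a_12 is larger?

a_12 < a_7 and a_7 < a_3 give a_12 < a_3.
With a_3 < a_11: a_12 < a_7 < a_3 < a_11.
With a_11 < a_1: a_12 < a_7 < a_3 < a_11 < a_1.
Then a_1 < a_2 extends the chain to a_2.
So a_12 < a_2; a_2 is the larger of the two.

a_2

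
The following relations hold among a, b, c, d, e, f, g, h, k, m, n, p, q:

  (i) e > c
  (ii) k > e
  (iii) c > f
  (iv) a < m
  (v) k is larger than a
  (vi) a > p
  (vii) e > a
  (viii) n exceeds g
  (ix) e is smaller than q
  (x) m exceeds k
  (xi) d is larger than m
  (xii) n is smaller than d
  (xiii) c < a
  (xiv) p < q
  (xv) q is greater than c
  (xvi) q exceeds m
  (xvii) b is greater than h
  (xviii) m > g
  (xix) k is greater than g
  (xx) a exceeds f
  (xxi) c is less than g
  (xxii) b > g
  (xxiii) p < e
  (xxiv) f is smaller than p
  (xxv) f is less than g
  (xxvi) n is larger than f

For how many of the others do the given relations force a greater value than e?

4

From e the given relations immediately reach k, q.
From those, m — 3 in total.
From those, d — 4 in total.
No other element is forced above e by the given relations, so the count is 4.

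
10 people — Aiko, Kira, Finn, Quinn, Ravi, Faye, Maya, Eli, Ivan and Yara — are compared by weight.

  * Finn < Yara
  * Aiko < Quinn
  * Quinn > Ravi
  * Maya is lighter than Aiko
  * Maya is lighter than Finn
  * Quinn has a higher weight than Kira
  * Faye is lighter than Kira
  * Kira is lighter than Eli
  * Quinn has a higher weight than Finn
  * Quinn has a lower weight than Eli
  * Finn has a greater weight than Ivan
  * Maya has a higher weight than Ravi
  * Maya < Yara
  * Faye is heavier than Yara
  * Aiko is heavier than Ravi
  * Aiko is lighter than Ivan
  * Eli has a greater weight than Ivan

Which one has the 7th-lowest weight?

Chaining the given pairs: Ravi < Maya < Aiko < Ivan < Finn < Yara < Faye < Kira < Quinn < Eli.
The 7th smallest is Faye.

Faye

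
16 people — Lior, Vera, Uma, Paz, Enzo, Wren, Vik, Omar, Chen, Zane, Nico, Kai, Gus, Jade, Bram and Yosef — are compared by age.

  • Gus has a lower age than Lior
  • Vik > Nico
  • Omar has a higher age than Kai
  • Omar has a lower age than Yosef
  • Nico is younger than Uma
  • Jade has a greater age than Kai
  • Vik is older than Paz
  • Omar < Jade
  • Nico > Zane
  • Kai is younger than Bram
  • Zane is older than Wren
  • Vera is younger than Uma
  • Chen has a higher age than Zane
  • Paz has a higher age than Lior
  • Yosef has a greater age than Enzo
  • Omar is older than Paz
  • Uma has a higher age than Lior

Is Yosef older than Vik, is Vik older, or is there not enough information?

undetermined

Following every chain through Vik: below Vik we get Wren, Gus, Lior, Zane, Nico, Paz.
Yosef is not reached, and no chain runs the other way from Yosef to Vik.
So the given relations leave the order of Vik and Yosef undetermined.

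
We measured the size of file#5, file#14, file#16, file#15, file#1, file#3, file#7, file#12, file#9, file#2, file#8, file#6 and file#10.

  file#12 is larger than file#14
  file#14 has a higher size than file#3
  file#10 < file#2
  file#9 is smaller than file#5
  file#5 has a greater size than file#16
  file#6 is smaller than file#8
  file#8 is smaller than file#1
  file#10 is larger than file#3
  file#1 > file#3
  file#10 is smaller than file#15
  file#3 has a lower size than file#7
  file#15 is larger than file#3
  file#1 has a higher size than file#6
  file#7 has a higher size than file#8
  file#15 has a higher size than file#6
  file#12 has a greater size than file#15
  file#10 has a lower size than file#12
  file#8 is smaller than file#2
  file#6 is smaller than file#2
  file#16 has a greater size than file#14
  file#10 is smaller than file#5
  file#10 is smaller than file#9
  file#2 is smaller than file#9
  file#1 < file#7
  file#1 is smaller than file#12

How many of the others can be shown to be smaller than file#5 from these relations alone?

The elements the relations force below file#5 are file#6, file#8, file#3, file#10, file#2, file#14, file#9, file#16 — no chain reaches any other.
That is 8.

8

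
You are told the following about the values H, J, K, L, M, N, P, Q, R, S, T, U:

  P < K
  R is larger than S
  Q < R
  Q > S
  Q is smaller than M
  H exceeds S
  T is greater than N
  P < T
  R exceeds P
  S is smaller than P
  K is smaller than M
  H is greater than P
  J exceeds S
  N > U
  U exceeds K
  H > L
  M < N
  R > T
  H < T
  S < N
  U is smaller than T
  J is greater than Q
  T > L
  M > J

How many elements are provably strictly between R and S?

9

Chaining upward from S reaches: Q, P, K, U, J, M, N, H, T.
Chaining downward from R reaches: Q, P, K, U, J, M, L, N, H, T.
Strictly between S and R are those in both lists: Q, P, K, U, J, M, N, H, T — 9 elements.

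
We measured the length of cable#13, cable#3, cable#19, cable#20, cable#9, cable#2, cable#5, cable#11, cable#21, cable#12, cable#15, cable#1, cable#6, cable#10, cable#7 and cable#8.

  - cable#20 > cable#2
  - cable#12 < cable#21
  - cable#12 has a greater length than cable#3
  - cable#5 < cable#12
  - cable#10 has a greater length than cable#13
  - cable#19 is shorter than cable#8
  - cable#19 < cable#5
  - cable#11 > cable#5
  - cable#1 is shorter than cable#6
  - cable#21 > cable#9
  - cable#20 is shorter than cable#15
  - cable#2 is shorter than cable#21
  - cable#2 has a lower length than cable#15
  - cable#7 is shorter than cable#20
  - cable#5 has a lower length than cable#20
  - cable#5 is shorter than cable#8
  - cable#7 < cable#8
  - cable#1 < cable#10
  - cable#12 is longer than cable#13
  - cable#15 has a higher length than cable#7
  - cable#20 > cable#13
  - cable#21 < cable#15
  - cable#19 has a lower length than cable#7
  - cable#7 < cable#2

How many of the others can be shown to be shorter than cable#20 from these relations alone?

5

The elements the relations force below cable#20 are cable#13, cable#19, cable#7, cable#5, cable#2 — no chain reaches any other.
That is 5.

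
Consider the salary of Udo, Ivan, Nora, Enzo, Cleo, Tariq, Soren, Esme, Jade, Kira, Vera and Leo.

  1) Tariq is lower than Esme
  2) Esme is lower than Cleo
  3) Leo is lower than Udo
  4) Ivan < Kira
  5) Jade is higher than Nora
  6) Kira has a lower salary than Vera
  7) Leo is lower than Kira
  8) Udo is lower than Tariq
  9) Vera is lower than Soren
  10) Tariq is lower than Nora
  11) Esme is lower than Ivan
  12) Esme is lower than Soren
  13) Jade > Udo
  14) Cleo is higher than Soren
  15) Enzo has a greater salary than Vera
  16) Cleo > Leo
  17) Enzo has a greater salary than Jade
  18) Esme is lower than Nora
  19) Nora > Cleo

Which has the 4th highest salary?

Chaining the given pairs: Leo < Udo < Tariq < Esme < Ivan < Kira < Vera < Soren < Cleo < Nora < Jade < Enzo.
Counting 4 from the largest end gives Cleo.

Cleo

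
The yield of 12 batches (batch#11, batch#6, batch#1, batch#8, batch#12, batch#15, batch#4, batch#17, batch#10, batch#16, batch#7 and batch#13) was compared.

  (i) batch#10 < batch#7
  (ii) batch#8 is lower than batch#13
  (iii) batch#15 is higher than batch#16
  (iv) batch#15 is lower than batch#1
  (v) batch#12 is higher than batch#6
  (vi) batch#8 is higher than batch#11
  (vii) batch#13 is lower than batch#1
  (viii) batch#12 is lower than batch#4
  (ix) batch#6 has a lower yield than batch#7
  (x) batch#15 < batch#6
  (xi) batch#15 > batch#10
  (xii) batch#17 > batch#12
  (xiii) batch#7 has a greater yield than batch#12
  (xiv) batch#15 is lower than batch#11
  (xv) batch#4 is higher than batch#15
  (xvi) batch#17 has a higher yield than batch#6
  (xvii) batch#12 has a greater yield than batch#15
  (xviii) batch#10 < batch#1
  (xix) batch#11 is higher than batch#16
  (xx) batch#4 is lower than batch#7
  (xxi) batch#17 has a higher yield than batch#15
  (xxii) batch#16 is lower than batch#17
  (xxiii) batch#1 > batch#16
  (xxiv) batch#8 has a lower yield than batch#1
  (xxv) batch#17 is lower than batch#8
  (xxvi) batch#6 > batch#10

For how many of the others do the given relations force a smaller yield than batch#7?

6

Directly below batch#7: batch#10, batch#6, batch#12, batch#4.
One step further: batch#15 (5 so far).
One step further: batch#16 (6 so far).
Nothing else is reachable below batch#7; 6 in all.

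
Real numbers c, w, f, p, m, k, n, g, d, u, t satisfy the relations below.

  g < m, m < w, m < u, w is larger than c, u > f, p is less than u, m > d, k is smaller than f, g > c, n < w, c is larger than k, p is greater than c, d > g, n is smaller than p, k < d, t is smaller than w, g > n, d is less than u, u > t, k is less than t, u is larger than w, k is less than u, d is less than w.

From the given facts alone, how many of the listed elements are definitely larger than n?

6

Directly above n: g, p, w.
One step further: d, m, u (6 so far).
No other element is forced above n by the given relations, so the count is 6.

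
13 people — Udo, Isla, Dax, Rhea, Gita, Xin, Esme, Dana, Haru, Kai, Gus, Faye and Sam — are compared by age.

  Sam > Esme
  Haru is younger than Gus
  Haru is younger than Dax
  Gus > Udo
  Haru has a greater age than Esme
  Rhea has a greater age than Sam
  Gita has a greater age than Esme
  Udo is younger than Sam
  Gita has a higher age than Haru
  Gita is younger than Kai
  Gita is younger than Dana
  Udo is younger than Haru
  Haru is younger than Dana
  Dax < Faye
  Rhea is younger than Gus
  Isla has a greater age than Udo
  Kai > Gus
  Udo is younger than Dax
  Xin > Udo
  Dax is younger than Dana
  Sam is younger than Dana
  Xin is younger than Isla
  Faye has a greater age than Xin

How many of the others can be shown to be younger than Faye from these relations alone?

5

Directly below Faye: Dax, Xin.
One step further: Udo, Haru (4 so far).
One step further: Esme (5 so far).
Nothing else is reachable below Faye; 5 in all.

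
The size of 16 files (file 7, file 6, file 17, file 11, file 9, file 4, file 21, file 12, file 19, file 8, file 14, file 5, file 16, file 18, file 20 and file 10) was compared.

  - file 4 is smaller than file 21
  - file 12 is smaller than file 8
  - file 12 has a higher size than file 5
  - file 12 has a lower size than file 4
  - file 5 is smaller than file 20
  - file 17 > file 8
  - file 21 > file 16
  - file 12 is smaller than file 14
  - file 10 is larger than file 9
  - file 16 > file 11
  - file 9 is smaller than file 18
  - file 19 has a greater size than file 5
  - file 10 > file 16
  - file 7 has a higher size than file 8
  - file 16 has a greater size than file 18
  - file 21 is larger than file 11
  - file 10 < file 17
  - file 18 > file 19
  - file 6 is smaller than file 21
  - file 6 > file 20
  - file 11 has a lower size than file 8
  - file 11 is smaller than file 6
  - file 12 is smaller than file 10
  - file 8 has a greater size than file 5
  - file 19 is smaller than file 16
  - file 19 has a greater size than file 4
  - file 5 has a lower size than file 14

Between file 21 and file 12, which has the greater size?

file 21

file 12 < file 4 and file 4 < file 19 give file 12 < file 19.
With file 19 < file 18: file 12 < file 4 < file 19 < file 18.
With file 18 < file 16: file 12 < file 4 < file 19 < file 18 < file 16.
Then file 16 < file 21 extends the chain to file 21.
So file 12 < file 21; file 21 is the larger of the two.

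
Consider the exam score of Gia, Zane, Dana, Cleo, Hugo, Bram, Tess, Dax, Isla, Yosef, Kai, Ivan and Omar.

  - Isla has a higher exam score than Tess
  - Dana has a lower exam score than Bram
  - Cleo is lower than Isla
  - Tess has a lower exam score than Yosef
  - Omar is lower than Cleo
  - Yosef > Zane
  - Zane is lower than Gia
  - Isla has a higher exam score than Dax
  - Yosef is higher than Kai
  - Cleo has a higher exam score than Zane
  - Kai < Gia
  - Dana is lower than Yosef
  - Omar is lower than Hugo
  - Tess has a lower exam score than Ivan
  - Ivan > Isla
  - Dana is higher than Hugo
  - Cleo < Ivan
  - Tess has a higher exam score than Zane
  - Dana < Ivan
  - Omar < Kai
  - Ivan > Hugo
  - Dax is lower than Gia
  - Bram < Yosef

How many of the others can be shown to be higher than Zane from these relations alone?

From Zane the given relations immediately reach Tess, Cleo, Gia, Yosef.
From those, Isla, Ivan — 6 in total.
No other element is forced above Zane by the given relations, so the count is 6.

6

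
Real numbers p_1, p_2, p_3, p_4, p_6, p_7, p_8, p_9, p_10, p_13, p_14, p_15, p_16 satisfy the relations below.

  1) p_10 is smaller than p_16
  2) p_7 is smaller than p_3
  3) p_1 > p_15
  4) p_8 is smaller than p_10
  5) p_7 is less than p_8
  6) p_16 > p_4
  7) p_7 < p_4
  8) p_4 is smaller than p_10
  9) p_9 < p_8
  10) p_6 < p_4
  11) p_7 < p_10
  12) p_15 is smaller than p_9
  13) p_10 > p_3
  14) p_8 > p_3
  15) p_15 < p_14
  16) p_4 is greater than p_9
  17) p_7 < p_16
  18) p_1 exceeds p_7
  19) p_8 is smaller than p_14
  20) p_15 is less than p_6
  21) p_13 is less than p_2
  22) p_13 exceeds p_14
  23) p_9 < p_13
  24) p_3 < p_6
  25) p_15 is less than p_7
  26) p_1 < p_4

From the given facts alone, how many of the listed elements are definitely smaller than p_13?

From p_13 the given relations immediately reach p_9, p_14.
From those, p_15, p_8 — 4 in total.
From those, p_7, p_3 — 6 in total.
Nothing else is reachable below p_13; 6 in all.

6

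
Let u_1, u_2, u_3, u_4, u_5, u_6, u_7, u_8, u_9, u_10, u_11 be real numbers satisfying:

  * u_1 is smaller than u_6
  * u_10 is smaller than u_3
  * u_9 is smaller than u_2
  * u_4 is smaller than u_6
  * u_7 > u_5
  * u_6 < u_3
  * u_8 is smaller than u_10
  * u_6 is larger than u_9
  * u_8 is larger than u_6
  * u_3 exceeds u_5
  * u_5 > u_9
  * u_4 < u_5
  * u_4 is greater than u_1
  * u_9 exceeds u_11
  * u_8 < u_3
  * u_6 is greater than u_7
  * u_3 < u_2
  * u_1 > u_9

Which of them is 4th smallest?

u_4

The consecutive relations fix a unique order: u_11 < u_9 < u_1 < u_4 < u_5 < u_7 < u_6 < u_8 < u_10 < u_3 < u_2.
Counting 4 from the smallest end gives u_4.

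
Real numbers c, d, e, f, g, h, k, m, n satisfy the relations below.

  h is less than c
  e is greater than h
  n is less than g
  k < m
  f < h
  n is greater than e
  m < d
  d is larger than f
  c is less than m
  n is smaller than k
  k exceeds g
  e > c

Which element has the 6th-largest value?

Piecing the relations together gives one ordering: f < h < c < e < n < g < k < m < d.
The 6th largest is e.

e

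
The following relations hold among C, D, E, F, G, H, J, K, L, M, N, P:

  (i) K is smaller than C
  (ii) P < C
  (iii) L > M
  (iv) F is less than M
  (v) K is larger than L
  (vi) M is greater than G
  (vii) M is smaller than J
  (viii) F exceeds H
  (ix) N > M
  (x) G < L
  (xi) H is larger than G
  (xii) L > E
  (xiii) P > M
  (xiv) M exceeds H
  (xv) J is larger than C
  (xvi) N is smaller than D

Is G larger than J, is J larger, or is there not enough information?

G < H and H < F give G < F.
Then F < M extends the chain to M.
Then M < P extends the chain to P.
Then P < C extends the chain to C.
With C < J: G < H < F < M < P < C < J.
So J is larger.

J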